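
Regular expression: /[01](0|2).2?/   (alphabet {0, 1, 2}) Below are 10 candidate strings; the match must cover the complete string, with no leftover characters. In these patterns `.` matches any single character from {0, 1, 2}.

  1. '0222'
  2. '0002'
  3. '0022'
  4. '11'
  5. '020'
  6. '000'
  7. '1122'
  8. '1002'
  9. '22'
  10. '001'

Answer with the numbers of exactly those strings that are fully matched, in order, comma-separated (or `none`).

1. '0222' → match
2. '0002' → match
3. '0022' → match
4. '11' → no match
5. '020' → match
6. '000' → match
7. '1122' → no match
8. '1002' → match
9. '22' → no match
10. '001' → match

1, 2, 3, 5, 6, 8, 10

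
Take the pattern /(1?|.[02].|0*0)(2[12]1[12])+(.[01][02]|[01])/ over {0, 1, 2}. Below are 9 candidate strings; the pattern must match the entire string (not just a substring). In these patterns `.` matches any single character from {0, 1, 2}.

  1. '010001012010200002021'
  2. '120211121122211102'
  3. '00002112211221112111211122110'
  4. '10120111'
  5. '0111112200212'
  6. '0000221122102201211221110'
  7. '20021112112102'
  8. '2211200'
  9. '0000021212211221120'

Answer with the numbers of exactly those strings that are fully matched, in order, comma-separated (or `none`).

1 → no match
2 → match
3 → match
4 → no match
5 → no match
6 → no match
7 → match
8 → match
9 → no match

2, 3, 7, 8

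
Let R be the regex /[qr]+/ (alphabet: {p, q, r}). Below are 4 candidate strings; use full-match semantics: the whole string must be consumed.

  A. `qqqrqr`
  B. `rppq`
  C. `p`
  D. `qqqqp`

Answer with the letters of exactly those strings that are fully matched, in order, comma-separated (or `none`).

A

A → match
B → no match
C → no match
D → no match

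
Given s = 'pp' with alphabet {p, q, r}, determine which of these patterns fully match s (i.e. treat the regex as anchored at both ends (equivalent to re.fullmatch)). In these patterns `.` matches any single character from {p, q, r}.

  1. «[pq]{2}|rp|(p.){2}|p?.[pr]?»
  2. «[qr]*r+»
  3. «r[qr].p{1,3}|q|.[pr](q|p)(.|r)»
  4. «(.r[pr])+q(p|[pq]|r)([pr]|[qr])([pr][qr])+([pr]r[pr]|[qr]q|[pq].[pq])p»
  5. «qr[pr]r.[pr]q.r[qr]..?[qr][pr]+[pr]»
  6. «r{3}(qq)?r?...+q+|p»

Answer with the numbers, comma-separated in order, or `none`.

1 → match
2 → no match — must end with 'r'
3 → no match
4 → no match
5 → no match — must start with 'qr'
6 → no match

1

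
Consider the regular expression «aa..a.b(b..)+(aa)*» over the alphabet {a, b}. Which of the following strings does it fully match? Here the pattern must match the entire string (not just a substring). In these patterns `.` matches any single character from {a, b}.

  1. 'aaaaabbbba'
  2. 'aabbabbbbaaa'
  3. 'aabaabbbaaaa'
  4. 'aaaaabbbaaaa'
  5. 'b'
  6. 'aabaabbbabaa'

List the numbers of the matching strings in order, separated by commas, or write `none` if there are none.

1. 'aaaaabbbba' → match
2. 'aabbabbbbaaa' → match
3. 'aabaabbbaaaa' → match
4. 'aaaaabbbaaaa' → match
5. 'b' → no match — must start with 'aa'
6. 'aabaabbbabaa' → match

1, 2, 3, 4, 6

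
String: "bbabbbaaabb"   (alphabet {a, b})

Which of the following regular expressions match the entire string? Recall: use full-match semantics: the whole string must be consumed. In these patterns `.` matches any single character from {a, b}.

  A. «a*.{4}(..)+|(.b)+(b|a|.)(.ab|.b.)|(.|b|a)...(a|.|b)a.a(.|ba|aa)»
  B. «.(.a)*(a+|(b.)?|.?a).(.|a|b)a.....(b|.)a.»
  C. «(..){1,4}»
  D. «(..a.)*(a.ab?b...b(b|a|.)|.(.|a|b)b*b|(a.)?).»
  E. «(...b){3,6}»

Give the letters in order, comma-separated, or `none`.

A → no match
B → no match
C → no match
D → match
E → no match

D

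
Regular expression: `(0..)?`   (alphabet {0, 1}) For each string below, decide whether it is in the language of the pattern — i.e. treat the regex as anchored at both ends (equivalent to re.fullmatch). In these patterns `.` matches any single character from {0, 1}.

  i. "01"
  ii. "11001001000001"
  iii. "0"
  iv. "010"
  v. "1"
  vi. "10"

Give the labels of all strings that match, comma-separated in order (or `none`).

iv

i → no match
ii → no match
iii → no match
iv → match
v → no match
vi → no match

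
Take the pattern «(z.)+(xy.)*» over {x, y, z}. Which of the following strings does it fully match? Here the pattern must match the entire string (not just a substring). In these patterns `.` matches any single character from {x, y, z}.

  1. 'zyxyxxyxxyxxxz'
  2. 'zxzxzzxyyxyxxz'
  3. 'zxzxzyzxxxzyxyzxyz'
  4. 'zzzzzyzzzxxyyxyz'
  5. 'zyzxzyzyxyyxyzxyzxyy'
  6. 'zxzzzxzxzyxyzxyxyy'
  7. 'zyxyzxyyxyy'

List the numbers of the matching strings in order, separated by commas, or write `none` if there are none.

4, 5, 7

1 → no match
2 → no match
3 → no match
4 → match
5 → match
6 → no match
7 → match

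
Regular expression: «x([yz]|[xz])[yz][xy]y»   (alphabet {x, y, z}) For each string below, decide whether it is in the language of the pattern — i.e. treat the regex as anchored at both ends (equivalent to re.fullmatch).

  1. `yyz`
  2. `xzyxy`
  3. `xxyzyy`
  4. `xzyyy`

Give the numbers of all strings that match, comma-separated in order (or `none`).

1 → no match — must start with `x`
2 → match
3 → no match
4 → match

2, 4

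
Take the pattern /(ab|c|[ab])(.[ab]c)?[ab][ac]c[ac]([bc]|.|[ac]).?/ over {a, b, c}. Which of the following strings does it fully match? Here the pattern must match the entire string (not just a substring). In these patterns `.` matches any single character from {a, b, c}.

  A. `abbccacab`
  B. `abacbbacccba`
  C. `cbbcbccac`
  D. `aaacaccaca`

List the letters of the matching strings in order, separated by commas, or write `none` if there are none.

A → no match
B → no match
C → match
D → match

C, D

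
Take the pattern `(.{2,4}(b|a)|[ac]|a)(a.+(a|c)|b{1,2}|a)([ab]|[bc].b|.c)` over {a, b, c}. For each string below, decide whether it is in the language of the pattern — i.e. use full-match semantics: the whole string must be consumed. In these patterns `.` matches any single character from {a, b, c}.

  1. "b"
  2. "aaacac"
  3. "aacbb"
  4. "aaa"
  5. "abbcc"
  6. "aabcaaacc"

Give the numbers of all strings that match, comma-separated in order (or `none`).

1 → no match
2 → match
3 → match
4 → match
5 → match
6 → match

2, 3, 4, 5, 6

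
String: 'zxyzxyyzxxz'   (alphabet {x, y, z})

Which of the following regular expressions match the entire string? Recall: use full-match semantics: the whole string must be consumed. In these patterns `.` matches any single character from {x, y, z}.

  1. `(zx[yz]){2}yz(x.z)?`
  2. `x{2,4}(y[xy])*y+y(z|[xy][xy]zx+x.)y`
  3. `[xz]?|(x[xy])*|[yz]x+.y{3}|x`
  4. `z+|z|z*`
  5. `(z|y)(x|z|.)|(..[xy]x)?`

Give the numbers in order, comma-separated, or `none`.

1

1 → match
2 → no match — must start with 'x'
3 → no match
4 → no match
5 → no match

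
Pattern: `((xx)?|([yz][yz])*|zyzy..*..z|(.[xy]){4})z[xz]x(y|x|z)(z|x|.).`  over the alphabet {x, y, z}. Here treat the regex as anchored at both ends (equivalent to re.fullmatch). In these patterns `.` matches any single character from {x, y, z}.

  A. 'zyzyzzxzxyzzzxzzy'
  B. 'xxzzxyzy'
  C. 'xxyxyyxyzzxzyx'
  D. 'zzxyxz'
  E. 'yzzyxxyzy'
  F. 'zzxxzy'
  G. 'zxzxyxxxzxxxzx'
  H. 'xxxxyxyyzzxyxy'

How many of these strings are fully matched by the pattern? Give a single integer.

A → match
B. 'xxzzxyzy' → match
C → match
D. 'zzxyxz' → match
E. 'yzzyxxyzy' → no match
F. 'zzxxzy' → match
G → match
H → match
Total matched: 7

7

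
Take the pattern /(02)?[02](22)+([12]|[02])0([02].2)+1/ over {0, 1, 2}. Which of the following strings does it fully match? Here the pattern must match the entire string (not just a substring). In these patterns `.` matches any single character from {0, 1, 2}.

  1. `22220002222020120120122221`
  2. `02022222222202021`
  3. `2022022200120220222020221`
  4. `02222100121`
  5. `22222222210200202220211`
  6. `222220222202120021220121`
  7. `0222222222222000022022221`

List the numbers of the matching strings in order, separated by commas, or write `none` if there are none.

2, 4, 7

1 → no match
2 → match
3 → no match
4 → match
5 → no match — must end with `21`
6 → no match
7 → match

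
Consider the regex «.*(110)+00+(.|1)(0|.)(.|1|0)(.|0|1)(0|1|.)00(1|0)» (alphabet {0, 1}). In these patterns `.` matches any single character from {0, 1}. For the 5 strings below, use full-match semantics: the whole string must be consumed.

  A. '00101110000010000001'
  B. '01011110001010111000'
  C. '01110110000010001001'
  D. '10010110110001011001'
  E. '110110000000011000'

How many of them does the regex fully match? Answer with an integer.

A → match
B → no match
C → match
D → no match
E → match
Total matched: 3

3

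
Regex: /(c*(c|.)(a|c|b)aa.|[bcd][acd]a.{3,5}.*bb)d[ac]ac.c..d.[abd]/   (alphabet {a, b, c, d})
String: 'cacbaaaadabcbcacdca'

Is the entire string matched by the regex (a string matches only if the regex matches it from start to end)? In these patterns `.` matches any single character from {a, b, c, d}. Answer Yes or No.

No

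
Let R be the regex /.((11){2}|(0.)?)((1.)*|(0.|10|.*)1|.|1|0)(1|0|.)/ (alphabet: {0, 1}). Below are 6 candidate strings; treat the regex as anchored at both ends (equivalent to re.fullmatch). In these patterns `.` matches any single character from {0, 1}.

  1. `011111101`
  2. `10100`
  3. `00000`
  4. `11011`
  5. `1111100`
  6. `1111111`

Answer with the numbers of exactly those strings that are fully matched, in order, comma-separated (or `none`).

2, 3, 4, 5, 6

1. `011111101` → no match
2. `10100` → match
3. `00000` → match
4. `11011` → match
5. `1111100` → match
6. `1111111` → match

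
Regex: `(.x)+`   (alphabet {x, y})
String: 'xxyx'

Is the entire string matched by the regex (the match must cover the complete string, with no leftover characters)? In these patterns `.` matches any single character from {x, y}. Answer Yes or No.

Yes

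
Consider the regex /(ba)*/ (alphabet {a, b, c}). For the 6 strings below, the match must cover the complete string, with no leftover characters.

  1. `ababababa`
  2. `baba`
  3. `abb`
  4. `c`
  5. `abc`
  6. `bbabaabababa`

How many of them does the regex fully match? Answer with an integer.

1 → no match
2 → match
3 → no match
4 → no match
5 → no match
6 → no match
Total matched: 1

1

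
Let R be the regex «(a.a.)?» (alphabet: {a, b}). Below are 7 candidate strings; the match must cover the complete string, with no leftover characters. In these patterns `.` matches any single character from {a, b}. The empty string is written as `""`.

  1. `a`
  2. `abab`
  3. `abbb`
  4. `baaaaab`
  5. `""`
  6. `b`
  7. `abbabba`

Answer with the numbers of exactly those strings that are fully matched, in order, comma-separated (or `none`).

1 → no match
2 → match
3 → no match
4 → no match
5 → match
6 → no match
7 → no match

2, 5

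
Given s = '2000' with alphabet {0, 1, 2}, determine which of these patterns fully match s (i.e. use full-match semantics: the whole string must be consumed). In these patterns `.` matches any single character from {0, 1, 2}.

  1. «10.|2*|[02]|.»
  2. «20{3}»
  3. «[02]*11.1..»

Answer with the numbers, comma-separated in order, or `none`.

1 → no match
2 → match
3 → no match

2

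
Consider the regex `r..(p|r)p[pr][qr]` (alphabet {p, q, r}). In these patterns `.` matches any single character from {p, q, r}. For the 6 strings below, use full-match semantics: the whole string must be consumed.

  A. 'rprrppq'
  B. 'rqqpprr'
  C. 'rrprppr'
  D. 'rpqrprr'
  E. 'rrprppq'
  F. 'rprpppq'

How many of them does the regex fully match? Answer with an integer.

6

A → match
B → match
C → match
D → match
E → match
F → match
Total matched: 6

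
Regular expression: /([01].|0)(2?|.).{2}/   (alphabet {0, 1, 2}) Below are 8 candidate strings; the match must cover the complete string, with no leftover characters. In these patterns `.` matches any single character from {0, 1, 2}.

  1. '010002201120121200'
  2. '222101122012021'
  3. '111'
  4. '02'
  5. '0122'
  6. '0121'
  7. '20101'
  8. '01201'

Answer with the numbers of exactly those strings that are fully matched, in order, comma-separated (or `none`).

1 → no match
2 → no match
3 → no match
4 → no match
5 → match
6 → match
7 → no match
8 → match

5, 6, 8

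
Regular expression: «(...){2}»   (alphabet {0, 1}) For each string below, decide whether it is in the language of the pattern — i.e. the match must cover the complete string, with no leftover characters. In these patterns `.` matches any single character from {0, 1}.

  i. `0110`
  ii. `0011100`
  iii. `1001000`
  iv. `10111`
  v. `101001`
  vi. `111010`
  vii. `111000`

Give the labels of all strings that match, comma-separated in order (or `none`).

v, vi, vii

i → no match
ii → no match
iii → no match
iv → no match
v → match
vi → match
vii → match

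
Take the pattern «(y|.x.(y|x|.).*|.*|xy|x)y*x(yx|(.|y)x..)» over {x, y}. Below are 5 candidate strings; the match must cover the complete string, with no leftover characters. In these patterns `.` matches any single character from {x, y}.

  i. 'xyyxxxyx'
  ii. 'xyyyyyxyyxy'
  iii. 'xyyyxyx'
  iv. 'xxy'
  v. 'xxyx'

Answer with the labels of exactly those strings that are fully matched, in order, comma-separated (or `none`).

i, iii, v

i → match
ii → no match
iii → match
iv → no match
v → match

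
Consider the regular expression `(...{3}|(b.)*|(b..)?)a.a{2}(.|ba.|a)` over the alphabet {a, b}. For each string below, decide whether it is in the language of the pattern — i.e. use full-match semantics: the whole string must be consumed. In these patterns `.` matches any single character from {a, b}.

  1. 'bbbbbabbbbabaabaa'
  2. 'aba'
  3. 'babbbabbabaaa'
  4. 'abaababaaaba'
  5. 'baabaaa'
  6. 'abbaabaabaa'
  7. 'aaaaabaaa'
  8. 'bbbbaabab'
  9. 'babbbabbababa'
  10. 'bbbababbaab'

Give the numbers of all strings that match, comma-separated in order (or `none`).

1 → match
2 → no match
3 → match
4 → no match
5 → match
6 → no match
7 → no match
8 → no match
9 → no match
10 → no match

1, 3, 5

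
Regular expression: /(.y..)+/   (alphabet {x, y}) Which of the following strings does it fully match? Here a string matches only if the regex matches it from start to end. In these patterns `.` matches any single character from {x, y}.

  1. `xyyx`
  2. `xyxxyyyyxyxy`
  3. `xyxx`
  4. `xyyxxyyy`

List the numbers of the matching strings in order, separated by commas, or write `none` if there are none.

1, 2, 3, 4

1. `xyyx` → match
2. `xyxxyyyyxyxy` → match
3. `xyxx` → match
4. `xyyxxyyy` → match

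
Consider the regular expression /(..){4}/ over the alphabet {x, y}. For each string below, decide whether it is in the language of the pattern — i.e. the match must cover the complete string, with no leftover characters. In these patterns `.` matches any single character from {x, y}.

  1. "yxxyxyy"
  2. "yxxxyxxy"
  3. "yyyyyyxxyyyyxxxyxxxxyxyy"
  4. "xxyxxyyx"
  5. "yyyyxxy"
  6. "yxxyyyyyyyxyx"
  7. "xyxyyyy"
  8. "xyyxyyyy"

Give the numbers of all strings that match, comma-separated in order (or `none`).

1. "yxxyxyy" → no match
2. "yxxxyxxy" → match
3 → no match
4. "xxyxxyyx" → match
5. "yyyyxxy" → no match
6 → no match
7. "xyxyyyy" → no match
8. "xyyxyyyy" → match

2, 4, 8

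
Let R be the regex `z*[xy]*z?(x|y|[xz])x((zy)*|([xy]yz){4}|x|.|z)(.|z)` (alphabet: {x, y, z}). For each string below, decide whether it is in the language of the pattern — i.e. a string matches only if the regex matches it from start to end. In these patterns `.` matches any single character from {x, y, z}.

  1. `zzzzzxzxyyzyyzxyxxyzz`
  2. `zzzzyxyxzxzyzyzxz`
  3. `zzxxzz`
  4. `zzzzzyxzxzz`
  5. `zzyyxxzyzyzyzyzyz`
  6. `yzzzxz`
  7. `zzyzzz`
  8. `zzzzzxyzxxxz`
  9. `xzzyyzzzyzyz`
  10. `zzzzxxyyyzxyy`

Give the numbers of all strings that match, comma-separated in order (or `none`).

3, 4, 5, 8, 10

1 → no match
2 → no match
3. `zzxxzz` → match
4. `zzzzzyxzxzz` → match
5 → match
6. `yzzzxz` → no match
7. `zzyzzz` → no match
8. `zzzzzxyzxxxz` → match
9. `xzzyyzzzyzyz` → no match
10 → match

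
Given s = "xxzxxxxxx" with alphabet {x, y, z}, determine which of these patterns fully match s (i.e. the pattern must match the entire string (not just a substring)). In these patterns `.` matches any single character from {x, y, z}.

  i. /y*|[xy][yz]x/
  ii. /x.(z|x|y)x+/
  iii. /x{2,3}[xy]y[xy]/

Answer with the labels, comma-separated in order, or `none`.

ii

i → no match
ii → match
iii → no match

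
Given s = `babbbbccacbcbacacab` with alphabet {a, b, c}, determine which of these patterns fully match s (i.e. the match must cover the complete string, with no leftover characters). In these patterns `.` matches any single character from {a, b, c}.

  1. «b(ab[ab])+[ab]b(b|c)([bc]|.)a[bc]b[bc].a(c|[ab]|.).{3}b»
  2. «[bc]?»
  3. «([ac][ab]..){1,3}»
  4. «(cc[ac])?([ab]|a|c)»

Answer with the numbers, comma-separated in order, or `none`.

1 → match
2 → no match
3 → no match
4 → no match

1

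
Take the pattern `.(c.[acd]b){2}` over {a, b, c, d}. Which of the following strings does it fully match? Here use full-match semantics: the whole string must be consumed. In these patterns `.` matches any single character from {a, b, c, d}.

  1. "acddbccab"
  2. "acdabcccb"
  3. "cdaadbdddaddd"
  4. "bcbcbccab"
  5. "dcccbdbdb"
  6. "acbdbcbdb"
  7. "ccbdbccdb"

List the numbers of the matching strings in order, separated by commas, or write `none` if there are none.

1 → match
2 → match
3 → no match — must end with "b"
4 → match
5 → no match
6 → match
7 → match

1, 2, 4, 6, 7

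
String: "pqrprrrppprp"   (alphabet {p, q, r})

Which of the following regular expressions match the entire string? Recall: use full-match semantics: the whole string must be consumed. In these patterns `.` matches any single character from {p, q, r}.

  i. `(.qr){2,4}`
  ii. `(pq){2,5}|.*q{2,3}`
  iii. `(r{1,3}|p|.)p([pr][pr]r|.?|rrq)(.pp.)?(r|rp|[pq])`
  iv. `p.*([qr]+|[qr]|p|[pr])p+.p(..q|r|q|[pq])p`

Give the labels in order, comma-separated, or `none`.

i → no match — must end with "qr"
ii → no match
iii → no match
iv → match

iv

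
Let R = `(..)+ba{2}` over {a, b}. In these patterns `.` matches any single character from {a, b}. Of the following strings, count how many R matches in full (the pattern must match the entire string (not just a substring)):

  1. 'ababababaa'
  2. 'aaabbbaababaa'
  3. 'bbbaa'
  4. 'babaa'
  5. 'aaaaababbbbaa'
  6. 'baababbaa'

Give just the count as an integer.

1 → no match
2 → match
3 → match
4 → match
5 → match
6 → match
Total matched: 5

5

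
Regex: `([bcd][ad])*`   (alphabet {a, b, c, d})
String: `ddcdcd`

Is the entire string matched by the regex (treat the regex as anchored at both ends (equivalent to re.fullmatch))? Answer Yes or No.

Yes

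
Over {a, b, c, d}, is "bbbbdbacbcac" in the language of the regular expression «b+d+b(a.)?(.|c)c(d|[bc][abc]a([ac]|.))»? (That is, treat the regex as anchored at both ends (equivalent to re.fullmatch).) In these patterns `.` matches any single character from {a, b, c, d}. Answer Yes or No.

Yes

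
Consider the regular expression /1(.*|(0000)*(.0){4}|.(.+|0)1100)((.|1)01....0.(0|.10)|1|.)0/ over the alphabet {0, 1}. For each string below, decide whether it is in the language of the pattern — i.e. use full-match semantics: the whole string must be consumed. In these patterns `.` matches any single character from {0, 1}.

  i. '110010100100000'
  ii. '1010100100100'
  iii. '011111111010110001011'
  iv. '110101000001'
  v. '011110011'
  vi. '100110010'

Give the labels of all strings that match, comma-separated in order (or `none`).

i, ii, vi

i → match
ii → match
iii → no match — must start with '1'
iv → no match — must end with '0'
v → no match — must start with '1'
vi → match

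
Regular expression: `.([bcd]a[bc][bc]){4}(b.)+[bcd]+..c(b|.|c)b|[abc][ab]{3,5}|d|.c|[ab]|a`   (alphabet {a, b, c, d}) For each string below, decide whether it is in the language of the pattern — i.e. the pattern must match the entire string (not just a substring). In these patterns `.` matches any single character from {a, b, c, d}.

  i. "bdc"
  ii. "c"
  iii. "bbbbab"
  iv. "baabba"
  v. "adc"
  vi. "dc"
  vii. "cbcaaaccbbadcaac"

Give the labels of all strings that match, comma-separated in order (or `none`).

iii, iv, vi

i → no match
ii → no match
iii → match
iv → match
v → no match
vi → match
vii → no match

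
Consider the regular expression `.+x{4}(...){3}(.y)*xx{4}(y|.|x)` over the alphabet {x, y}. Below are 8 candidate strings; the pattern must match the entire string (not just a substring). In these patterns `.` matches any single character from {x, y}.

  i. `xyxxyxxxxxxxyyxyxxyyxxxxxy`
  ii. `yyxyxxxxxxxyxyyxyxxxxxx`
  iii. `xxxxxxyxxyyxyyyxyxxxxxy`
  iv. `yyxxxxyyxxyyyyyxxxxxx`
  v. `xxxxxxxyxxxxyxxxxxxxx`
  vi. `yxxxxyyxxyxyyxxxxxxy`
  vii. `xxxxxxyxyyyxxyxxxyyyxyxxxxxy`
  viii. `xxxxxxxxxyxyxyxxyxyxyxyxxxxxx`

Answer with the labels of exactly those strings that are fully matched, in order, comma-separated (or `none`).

i, ii, iii, iv, v, vi, viii

i → match
ii → match
iii → match
iv → match
v → match
vi → match
vii → no match
viii → match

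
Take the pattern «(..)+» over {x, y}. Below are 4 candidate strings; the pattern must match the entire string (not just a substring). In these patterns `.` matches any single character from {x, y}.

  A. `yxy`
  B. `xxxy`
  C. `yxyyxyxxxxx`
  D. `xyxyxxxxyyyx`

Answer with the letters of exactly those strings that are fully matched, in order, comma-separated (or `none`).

A → no match
B → match
C → no match
D → match

B, D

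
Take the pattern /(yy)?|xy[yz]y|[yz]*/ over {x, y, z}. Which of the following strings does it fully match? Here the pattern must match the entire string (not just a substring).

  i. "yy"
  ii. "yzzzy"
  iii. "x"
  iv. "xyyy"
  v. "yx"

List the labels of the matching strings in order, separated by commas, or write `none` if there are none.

i, ii, iv

i → match
ii → match
iii → no match
iv → match
v → no match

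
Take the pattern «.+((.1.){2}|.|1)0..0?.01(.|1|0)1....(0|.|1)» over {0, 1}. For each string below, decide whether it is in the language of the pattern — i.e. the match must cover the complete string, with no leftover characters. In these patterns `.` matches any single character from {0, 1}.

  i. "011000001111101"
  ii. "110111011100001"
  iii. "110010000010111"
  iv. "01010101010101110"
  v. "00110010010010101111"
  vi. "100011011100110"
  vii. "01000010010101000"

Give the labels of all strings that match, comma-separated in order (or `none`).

ii, iv, v, vi, vii

i → no match
ii → match
iii → no match
iv → match
v → match
vi → match
vii → match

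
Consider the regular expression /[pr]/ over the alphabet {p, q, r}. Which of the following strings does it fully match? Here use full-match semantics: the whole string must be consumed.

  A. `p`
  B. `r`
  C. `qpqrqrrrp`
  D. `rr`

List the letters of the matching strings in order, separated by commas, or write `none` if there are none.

A → match
B → match
C → no match
D → no match

A, B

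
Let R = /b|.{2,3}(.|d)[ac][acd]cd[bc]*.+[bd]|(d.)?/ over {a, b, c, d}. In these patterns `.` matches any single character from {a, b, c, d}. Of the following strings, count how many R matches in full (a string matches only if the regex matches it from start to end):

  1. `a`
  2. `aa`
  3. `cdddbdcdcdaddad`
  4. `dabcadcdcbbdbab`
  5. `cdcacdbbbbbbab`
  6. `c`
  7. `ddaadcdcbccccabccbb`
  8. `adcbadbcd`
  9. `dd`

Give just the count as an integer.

3

1 → no match
2 → no match
3 → no match
4 → match
5 → no match
6 → no match
7 → match
8 → no match
9 → match
Total matched: 3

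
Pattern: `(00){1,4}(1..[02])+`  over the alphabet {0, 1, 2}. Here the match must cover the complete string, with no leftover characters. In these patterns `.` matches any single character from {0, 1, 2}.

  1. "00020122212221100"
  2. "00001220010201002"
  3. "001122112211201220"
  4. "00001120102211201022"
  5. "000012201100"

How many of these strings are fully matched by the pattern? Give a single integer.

1 → no match
2 → no match
3 → match
4 → match
5. "000012201100" → match
Total matched: 3

3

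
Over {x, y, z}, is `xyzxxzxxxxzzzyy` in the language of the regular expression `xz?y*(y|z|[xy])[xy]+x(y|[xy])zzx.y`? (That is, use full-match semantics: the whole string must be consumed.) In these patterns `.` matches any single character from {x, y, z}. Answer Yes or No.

No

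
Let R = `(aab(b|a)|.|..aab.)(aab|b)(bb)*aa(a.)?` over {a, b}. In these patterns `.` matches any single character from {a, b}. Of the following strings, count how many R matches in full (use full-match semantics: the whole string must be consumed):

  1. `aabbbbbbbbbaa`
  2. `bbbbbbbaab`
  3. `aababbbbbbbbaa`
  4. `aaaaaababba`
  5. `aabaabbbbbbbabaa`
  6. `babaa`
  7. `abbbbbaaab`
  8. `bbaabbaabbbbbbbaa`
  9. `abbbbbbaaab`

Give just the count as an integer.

3

1 → match
2 → no match
3 → no match
4 → no match
5 → no match
6 → no match
7 → match
8 → match
9 → no match
Total matched: 3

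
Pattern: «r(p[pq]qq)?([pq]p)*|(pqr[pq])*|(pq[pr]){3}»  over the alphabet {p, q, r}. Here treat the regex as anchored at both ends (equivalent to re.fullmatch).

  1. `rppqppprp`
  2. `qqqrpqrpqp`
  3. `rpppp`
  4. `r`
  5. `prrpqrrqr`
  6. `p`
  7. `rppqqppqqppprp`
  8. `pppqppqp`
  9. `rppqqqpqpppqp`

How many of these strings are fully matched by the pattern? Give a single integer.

3

1 → no match
2 → no match
3 → match
4 → match
5 → no match
6 → no match
7 → no match
8 → no match
9 → match
Total matched: 3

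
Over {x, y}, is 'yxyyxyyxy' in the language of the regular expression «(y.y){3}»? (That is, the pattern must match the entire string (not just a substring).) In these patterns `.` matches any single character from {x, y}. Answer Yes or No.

Yes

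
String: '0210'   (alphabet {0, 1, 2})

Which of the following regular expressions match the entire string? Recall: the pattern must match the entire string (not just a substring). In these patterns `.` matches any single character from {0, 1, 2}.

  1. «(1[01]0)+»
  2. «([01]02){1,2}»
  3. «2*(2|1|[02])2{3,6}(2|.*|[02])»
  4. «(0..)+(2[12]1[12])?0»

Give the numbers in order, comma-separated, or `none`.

4

1 → no match — must start with '1'
2 → no match — must end with '02'
3 → no match
4 → match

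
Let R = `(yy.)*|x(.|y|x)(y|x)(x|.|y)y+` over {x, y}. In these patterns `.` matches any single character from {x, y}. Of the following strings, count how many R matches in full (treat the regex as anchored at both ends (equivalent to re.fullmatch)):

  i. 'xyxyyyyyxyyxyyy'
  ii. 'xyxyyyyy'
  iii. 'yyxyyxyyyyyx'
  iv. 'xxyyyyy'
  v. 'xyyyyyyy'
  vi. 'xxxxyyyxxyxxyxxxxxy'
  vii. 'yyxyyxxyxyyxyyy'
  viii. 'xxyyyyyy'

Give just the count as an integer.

5

i → no match
ii → match
iii → match
iv → match
v → match
vi → no match
vii → no match
viii → match
Total matched: 5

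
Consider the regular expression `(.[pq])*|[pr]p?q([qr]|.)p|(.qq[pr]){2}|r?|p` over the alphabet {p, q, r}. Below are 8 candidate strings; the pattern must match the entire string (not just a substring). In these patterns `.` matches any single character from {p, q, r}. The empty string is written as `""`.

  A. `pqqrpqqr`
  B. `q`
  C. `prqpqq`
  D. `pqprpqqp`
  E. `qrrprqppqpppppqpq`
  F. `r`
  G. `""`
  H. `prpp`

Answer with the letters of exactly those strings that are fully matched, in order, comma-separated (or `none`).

A → match
B → no match
C → no match
D → no match
E → no match
F → match
G → match
H → no match

A, F, G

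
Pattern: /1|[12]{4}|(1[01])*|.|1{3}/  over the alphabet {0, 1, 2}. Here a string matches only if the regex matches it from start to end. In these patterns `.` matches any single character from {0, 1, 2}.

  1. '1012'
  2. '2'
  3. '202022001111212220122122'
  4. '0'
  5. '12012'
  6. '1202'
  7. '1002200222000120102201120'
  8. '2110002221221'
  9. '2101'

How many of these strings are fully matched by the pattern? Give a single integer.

1 → no match
2 → match
3 → no match
4 → match
5 → no match
6 → no match
7 → no match
8 → no match
9 → no match
Total matched: 2

2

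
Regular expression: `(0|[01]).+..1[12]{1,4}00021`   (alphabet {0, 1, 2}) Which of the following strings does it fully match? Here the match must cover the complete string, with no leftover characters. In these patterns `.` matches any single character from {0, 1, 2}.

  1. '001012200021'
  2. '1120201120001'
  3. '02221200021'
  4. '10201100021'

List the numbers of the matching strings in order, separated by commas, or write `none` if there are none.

1, 3, 4

1. '001012200021' → match
2 → no match — must end with '00021'
3. '02221200021' → match
4. '10201100021' → match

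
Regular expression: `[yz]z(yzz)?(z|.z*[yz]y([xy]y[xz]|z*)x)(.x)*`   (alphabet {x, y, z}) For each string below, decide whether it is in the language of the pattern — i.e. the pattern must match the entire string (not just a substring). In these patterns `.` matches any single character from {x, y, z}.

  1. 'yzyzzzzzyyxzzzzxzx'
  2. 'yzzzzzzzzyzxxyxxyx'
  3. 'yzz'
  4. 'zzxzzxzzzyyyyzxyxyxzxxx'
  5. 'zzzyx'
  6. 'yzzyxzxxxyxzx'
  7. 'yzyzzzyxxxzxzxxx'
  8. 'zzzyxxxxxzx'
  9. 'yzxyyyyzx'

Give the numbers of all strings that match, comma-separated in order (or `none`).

1 → no match
2 → no match
3 → match
4 → no match
5 → match
6 → match
7 → match
8 → match
9 → match

3, 5, 6, 7, 8, 9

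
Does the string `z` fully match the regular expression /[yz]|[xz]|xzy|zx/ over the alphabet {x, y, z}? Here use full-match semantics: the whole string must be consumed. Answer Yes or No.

Yes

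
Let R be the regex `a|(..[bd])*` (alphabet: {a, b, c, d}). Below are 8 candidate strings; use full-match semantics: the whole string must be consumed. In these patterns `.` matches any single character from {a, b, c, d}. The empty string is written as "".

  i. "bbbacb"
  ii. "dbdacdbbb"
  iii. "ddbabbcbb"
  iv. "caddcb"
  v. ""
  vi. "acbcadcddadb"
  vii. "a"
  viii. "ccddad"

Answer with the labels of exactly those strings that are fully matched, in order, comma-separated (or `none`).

i → match
ii → match
iii → match
iv → match
v → match
vi → match
vii → match
viii → match

i, ii, iii, iv, v, vi, vii, viii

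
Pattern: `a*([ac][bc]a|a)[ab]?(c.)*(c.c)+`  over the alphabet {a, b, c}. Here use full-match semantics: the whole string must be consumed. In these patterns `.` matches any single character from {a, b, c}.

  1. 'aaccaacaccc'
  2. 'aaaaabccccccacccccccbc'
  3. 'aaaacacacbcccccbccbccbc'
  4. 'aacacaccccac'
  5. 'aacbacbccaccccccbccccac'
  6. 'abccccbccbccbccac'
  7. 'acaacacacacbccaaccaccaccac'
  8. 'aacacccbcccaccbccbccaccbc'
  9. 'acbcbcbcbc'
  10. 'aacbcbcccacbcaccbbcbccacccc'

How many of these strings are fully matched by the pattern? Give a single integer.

6

1. 'aaccaacaccc' → match
2 → no match
3 → match
4. 'aacacaccccac' → match
5 → no match
6 → match
7 → no match
8 → match
9. 'acbcbcbcbc' → match
10 → no match
Total matched: 6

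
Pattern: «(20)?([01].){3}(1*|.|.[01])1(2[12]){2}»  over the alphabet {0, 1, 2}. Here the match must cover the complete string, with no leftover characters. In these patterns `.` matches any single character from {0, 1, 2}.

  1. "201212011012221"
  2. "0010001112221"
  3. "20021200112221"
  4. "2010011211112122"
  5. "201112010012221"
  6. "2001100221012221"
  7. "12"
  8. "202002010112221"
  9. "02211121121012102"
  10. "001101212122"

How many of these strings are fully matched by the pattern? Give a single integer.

6

1 → match
2 → match
3 → match
4 → match
5 → match
6 → no match
7. "12" → no match
8 → no match
9 → no match
10. "001101212122" → match
Total matched: 6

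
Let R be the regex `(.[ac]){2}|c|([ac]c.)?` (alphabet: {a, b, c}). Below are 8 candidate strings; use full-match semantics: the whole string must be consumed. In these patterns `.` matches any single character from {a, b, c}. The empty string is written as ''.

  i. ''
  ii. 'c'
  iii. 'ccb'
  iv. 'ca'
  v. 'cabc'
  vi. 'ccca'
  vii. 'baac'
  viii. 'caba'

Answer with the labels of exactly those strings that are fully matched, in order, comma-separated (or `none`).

i → match
ii → match
iii → match
iv → no match
v → match
vi → match
vii → match
viii → match

i, ii, iii, v, vi, vii, viii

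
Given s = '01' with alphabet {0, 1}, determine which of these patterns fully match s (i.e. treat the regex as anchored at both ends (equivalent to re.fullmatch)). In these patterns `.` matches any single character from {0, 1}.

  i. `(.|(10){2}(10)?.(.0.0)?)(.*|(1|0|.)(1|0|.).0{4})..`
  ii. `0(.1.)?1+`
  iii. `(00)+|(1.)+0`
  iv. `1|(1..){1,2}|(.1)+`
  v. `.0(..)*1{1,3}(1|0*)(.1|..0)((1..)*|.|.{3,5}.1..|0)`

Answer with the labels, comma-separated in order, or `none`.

i → no match
ii → match
iii → no match
iv → match
v → no match

ii, iv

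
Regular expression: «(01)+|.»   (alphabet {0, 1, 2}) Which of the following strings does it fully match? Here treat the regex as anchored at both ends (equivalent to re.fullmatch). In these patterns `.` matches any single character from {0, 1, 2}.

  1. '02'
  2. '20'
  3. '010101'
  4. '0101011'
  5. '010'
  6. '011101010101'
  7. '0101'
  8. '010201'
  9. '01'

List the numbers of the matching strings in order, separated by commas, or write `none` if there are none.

3, 7, 9

1 → no match
2 → no match
3 → match
4 → no match
5 → no match
6 → no match
7 → match
8 → no match
9 → match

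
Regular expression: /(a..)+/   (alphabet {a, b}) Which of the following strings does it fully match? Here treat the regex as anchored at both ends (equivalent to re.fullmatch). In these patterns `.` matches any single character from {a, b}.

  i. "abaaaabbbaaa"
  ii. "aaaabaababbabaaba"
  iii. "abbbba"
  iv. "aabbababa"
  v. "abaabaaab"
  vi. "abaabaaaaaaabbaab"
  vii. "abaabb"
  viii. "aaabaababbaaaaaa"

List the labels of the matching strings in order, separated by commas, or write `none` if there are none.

i → no match
ii → no match
iii → no match
iv → no match
v → match
vi → no match
vii → match
viii → no match

v, vii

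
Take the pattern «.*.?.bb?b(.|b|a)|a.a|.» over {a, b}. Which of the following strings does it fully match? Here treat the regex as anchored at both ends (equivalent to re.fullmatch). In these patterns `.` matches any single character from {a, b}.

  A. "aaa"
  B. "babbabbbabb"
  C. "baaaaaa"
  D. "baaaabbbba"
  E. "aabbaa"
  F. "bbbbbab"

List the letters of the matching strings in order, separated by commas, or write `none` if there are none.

A, D

A → match
B → no match
C → no match
D → match
E → no match
F → no match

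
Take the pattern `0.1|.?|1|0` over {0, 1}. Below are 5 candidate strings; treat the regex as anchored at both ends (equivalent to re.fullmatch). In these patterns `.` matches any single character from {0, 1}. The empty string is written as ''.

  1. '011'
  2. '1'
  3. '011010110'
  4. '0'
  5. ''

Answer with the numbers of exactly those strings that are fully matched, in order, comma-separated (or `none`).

1 → match
2 → match
3 → no match
4 → match
5 → match

1, 2, 4, 5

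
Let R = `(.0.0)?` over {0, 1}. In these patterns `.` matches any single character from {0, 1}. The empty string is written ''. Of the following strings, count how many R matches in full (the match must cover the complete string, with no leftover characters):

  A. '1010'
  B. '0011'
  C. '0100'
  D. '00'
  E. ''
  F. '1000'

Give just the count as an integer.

A → match
B → no match
C → no match
D → no match
E → match
F → match
Total matched: 3

3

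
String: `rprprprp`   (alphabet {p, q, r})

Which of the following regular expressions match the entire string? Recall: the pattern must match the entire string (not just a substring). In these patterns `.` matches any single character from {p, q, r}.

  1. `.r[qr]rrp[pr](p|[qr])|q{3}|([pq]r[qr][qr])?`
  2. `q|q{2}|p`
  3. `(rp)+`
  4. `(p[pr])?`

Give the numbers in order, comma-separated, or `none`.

1 → no match
2 → no match
3 → match
4 → no match

3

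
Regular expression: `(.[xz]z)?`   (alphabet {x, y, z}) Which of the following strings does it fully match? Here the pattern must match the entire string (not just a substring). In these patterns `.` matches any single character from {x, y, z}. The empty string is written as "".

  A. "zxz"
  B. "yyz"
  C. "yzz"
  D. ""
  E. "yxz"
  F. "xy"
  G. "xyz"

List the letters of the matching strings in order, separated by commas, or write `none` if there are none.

A → match
B → no match
C → match
D → match
E → match
F → no match
G → no match

A, C, D, E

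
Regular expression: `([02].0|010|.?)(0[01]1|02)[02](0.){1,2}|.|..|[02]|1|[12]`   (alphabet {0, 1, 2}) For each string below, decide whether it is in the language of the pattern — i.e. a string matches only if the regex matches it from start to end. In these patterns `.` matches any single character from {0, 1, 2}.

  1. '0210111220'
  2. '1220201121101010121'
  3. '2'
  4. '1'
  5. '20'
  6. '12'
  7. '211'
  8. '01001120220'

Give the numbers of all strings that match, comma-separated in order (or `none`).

3, 4, 5, 6

1 → no match
2 → no match
3 → match
4 → match
5 → match
6 → match
7 → no match
8 → no match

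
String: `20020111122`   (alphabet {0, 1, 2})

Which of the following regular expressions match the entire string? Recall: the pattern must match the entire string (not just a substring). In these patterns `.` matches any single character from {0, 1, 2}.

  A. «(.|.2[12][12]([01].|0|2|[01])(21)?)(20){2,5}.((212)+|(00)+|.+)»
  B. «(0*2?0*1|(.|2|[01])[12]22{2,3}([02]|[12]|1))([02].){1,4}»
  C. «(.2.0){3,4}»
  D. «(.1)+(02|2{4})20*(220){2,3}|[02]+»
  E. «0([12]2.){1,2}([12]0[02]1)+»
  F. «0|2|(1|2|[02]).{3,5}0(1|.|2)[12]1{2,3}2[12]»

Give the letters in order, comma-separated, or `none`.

F

A → no match
B → no match
C → no match — must end with `0`
D → no match
E → no match — must start with `0`
F → match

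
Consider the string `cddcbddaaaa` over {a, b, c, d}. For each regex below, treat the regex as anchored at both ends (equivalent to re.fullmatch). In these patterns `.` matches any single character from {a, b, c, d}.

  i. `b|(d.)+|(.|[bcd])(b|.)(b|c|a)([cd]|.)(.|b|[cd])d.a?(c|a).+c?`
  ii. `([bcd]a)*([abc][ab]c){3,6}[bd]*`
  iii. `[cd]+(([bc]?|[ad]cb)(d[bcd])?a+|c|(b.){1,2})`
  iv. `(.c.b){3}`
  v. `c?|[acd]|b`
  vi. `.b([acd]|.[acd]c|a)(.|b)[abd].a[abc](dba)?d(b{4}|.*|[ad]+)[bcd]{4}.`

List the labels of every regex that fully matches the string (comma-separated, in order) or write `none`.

i → no match
ii → no match
iii → match
iv → no match — must end with `b`
v → no match
vi → no match

iii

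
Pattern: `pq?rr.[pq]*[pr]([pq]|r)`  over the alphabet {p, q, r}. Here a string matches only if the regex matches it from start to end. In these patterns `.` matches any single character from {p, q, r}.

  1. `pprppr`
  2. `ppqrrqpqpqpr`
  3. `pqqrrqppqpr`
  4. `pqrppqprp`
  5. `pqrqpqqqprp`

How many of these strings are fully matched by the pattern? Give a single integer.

0

1 → no match
2 → no match
3 → no match
4 → no match
5 → no match
Total matched: 0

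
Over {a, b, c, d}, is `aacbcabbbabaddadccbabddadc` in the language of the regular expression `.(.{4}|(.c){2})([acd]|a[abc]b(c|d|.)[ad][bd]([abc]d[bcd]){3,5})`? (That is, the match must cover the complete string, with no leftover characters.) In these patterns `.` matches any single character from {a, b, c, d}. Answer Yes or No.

No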